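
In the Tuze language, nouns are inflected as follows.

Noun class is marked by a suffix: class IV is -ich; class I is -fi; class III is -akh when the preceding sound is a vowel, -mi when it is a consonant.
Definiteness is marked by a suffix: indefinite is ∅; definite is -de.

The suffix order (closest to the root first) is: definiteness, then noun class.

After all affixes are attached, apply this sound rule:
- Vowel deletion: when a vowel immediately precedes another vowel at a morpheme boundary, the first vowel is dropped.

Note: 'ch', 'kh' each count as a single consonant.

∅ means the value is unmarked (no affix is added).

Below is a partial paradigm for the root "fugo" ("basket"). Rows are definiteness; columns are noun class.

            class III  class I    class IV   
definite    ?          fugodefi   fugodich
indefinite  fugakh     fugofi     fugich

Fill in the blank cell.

Attach definiteness definite -de → fugode.
Attach noun class class III -akh (after vowel 'e') → fugodeakh.
Apply vowel deletion: fugodeakh → fugodakh.

fugodakh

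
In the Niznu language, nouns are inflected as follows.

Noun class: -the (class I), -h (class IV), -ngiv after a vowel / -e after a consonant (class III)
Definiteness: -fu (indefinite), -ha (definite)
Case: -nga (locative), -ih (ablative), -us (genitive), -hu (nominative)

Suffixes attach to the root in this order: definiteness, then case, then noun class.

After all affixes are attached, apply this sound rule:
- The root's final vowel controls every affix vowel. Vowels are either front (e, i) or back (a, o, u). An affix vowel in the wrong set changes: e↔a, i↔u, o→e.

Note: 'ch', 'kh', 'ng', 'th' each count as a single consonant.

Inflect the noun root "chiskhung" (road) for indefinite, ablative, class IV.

chiskhungfuuhh

Attach definiteness indefinite -fu → chiskhungfu.
Attach case ablative -ih → chiskhungfuih.
Attach noun class class IV -h → chiskhungfuihh.
Apply vowel harmony: chiskhungfuihh → chiskhungfuuhh.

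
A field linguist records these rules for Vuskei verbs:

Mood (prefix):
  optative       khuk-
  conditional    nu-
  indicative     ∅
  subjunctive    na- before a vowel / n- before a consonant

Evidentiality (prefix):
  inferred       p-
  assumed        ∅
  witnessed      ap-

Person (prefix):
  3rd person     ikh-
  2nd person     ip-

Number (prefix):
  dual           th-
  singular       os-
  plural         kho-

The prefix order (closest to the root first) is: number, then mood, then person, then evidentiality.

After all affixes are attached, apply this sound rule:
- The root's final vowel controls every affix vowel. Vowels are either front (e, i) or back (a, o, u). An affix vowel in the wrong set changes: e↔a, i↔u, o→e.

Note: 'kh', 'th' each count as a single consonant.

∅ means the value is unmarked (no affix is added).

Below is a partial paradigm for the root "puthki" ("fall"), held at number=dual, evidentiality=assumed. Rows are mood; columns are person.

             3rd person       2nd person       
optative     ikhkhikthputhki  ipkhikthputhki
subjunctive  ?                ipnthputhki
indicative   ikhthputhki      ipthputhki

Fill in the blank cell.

ikhnthputhki

Attach number dual th- → thputhki.
Attach mood subjunctive n- (before consonant 'th') → nthputhki.
Attach person 3rd person ikh- → ikhnthputhki.
evidentiality = assumed: zero marking, form stays ikhnthputhki.
Vowel harmony: no change.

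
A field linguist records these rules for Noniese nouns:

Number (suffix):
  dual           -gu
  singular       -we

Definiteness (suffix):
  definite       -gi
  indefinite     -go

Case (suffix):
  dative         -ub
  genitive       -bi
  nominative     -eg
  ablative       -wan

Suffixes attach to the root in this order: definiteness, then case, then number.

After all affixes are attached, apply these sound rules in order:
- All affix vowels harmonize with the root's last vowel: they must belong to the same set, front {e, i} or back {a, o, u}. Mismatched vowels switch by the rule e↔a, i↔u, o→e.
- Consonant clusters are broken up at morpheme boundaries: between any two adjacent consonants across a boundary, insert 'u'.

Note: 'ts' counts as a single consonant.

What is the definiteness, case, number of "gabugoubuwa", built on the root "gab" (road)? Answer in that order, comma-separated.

Segment: gab-go-ub-we.
definiteness: -go → indefinite.
case: -ub → dative.
number: -we → singular.

indefinite, dative, singular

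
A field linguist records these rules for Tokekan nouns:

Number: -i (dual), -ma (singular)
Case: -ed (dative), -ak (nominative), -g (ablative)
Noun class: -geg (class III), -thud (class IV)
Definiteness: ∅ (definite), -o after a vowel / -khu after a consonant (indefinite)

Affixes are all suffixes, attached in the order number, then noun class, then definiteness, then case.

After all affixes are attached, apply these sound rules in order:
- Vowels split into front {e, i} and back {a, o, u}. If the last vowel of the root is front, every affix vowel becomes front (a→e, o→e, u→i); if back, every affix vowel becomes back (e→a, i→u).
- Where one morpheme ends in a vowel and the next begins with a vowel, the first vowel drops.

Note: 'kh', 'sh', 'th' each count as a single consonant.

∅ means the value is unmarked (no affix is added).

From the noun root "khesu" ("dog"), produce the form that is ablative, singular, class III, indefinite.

khesumagagkhug

Attach number singular -ma → khesuma.
Attach noun class class III -geg → khesumageg.
Attach definiteness indefinite -khu (after consonant 'g') → khesumagegkhu.
Attach case ablative -g → khesumagegkhug.
Apply vowel harmony: khesumagegkhug → khesumagagkhug.
Vowel deletion: no change.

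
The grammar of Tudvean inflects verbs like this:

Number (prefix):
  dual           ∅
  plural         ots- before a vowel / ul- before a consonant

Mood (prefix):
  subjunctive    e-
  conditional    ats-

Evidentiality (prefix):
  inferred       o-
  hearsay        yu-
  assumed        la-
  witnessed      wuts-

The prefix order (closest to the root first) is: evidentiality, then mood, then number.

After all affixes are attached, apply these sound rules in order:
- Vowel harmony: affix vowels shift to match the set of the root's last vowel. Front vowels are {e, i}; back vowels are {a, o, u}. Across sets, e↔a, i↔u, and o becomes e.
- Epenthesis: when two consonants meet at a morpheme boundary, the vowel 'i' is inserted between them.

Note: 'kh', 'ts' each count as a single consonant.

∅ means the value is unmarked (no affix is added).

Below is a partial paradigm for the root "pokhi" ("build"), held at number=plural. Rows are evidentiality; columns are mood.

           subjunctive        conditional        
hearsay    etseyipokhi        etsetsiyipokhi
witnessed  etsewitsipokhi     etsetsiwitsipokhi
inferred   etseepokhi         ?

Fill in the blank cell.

etsetsepokhi

Attach evidentiality inferred o- → opokhi.
Attach mood conditional ats- → atsopokhi.
Attach number plural ots- (before vowel 'a') → otsatsopokhi.
Apply vowel harmony: otsatsopokhi → etsetsepokhi.
Epenthesis: no change.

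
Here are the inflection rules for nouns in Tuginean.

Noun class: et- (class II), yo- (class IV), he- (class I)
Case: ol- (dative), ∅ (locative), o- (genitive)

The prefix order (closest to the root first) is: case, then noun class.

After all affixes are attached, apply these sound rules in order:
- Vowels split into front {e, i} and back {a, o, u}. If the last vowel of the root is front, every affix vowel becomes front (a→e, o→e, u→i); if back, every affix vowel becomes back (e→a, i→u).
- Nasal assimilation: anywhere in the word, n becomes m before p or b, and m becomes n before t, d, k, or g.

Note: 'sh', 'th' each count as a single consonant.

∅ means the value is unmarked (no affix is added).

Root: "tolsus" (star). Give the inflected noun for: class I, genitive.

Attach case genitive o- → otolsus.
Attach noun class class I he- → heotolsus.
Apply vowel harmony: heotolsus → haotolsus.
Nasal assimilation: no change.

haotolsus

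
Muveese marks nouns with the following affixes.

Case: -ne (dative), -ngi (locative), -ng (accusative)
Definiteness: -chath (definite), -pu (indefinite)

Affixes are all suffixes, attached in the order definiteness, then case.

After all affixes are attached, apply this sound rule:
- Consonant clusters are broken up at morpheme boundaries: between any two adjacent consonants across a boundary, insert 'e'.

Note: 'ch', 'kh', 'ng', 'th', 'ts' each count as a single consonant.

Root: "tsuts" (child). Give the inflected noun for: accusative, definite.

tsutsechatheng

Attach definiteness definite -chath → tsutschath.
Attach case accusative -ng → tsutschathng.
Apply epenthesis: tsutschathng → tsutsechatheng.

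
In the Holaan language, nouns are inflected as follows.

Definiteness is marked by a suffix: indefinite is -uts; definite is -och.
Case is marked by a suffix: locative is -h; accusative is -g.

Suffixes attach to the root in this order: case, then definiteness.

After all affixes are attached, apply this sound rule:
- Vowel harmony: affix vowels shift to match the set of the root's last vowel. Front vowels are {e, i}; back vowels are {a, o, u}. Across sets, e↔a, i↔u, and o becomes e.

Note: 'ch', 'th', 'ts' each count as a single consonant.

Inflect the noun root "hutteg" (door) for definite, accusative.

hutteggech

Attach case accusative -g → huttegg.
Attach definiteness definite -och → hutteggoch.
Apply vowel harmony: hutteggoch → hutteggech.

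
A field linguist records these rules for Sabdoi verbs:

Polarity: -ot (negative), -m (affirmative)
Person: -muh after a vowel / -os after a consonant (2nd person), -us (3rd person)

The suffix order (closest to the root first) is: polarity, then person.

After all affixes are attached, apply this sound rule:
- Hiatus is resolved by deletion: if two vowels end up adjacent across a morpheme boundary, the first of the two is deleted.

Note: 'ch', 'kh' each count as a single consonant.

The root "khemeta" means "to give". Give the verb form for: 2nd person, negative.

Attach polarity negative -ot → khemetaot.
Attach person 2nd person -os (after consonant 't') → khemetaotos.
Apply vowel deletion: khemetaotos → khemetotos.

khemetotos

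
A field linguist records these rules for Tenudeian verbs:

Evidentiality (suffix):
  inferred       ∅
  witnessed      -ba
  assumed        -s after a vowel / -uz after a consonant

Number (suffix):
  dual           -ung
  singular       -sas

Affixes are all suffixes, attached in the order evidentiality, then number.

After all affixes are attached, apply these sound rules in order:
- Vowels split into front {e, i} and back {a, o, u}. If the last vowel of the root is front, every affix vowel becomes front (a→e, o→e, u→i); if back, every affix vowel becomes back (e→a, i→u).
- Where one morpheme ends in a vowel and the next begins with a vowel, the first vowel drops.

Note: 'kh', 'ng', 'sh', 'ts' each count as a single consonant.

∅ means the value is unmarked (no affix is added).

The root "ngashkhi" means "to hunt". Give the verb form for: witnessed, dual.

Attach evidentiality witnessed -ba → ngashkhiba.
Attach number dual -ung → ngashkhibaung.
Apply vowel harmony: ngashkhibaung → ngashkhibeing.
Apply vowel deletion: ngashkhibeing → ngashkhibing.

ngashkhibing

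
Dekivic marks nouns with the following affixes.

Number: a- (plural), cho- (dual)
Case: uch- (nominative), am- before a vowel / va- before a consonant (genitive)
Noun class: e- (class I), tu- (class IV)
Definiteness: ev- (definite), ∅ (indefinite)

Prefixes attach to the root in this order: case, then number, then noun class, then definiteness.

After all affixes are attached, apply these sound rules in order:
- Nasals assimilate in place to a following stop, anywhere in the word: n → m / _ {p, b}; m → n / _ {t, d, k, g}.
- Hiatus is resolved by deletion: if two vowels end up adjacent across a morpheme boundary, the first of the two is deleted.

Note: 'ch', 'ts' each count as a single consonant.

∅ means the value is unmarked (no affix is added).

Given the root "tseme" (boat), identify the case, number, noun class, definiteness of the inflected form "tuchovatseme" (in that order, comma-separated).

Segment: tu-cho-va-tseme.
case: am/va- → genitive.
number: cho- → dual.
noun class: tu- → class IV.
definiteness: ∅ → indefinite.

genitive, dual, class IV, indefinite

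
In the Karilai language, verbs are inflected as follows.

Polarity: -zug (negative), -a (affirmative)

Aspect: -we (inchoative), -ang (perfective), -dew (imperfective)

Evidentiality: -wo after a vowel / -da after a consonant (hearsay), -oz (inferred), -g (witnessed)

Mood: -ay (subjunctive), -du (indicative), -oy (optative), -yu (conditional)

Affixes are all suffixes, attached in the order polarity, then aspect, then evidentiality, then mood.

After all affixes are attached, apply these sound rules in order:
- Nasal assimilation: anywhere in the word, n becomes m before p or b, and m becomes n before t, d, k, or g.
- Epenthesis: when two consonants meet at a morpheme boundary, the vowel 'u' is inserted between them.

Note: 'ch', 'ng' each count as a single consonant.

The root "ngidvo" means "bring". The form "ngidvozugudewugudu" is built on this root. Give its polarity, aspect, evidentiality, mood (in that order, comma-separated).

negative, imperfective, witnessed, indicative

Segment: ngidvo-zug-dew-g-du.
polarity: -zug → negative.
aspect: -dew → imperfective.
evidentiality: -g → witnessed.
mood: -du → indicative.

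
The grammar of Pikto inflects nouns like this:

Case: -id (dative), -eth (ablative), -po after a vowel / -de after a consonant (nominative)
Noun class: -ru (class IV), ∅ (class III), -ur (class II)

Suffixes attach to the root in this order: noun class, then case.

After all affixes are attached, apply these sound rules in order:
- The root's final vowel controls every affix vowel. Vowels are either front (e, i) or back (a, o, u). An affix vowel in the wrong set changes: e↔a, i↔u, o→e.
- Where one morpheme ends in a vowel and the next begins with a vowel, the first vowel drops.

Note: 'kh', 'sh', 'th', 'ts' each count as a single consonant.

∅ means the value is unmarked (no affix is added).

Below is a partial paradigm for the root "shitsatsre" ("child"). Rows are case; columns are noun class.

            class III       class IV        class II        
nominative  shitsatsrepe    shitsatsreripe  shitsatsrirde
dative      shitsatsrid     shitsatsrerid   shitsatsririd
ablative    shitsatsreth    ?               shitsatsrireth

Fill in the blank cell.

Attach noun class class IV -ru → shitsatsreru.
Attach case ablative -eth → shitsatsrerueth.
Apply vowel harmony: shitsatsrerueth → shitsatsrerieth.
Apply vowel deletion: shitsatsrerieth → shitsatsrereth.

shitsatsrereth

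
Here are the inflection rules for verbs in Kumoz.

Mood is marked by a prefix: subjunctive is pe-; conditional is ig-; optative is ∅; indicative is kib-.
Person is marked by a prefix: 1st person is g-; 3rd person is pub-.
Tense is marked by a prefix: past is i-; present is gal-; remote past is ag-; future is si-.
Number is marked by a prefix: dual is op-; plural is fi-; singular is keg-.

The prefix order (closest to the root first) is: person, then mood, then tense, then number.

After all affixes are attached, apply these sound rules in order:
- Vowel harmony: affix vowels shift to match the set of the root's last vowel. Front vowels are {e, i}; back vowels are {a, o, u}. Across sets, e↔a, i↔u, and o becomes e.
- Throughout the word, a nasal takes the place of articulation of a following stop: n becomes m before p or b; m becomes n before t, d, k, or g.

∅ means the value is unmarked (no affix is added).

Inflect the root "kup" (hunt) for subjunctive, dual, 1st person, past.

Attach person 1st person g- → gkup.
Attach mood subjunctive pe- → pegkup.
Attach tense past i- → ipegkup.
Attach number dual op- → opipegkup.
Apply vowel harmony: opipegkup → opupagkup.
Nasal assimilation: no change.

opupagkup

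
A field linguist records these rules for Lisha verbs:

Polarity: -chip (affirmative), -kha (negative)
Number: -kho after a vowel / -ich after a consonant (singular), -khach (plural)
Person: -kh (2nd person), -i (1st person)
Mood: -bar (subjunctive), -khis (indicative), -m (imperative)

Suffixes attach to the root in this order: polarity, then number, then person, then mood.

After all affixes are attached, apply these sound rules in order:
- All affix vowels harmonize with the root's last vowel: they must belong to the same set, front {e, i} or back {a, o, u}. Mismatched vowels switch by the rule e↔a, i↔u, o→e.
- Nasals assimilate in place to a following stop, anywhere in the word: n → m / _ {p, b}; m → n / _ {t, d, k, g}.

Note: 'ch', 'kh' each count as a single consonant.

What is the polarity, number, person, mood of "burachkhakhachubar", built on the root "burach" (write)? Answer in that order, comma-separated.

Segment: burach-kha-khach-i-bar.
polarity: -kha → negative.
number: -khach → plural.
person: -i → 1st person.
mood: -bar → subjunctive.

negative, plural, 1st person, subjunctive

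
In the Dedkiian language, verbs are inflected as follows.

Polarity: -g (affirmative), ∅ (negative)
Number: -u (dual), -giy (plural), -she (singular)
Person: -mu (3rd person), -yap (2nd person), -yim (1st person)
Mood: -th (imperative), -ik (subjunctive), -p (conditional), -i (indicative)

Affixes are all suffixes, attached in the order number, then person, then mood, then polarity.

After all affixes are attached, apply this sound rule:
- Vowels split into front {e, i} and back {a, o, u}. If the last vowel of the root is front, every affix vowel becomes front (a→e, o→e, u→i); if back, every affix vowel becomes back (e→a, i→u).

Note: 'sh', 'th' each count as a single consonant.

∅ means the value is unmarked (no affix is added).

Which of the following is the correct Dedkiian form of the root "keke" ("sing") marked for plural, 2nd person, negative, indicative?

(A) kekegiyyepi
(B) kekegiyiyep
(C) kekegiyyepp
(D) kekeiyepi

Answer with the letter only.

Attach number plural -giy → kekegiy.
Attach person 2nd person -yap → kekegiyyap.
Attach mood indicative -i → kekegiyyapi.
polarity = negative: zero marking, form stays kekegiyyapi.
Apply vowel harmony: kekegiyyapi → kekegiyyepi.
So the correct form is kekegiyyepi, option (A).
(D) kekeiyepi is wrong: it uses dual instead of plural for number.
(C) kekegiyyepp is wrong: it uses conditional instead of indicative for mood.
(B) kekegiyiyep is wrong: it has the affixes in the wrong order.

A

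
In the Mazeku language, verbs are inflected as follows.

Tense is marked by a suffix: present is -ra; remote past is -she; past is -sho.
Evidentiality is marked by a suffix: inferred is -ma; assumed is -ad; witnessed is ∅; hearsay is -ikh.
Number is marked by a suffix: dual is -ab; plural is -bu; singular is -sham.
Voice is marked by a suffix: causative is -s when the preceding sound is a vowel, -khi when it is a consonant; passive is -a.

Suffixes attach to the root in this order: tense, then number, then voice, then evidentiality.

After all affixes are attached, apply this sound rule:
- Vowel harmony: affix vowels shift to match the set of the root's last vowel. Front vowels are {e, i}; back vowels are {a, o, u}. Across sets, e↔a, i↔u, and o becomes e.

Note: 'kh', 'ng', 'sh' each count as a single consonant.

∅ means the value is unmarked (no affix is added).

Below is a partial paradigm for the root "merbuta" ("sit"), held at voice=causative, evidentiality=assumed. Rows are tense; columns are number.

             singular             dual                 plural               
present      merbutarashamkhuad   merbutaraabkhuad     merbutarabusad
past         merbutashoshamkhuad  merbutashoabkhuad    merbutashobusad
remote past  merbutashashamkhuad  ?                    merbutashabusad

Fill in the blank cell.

merbutashaabkhuad

Attach tense remote past -she → merbutashe.
Attach number dual -ab → merbutasheab.
Attach voice causative -khi (after consonant 'b') → merbutasheabkhi.
Attach evidentiality assumed -ad → merbutasheabkhiad.
Apply vowel harmony: merbutasheabkhiad → merbutashaabkhuad.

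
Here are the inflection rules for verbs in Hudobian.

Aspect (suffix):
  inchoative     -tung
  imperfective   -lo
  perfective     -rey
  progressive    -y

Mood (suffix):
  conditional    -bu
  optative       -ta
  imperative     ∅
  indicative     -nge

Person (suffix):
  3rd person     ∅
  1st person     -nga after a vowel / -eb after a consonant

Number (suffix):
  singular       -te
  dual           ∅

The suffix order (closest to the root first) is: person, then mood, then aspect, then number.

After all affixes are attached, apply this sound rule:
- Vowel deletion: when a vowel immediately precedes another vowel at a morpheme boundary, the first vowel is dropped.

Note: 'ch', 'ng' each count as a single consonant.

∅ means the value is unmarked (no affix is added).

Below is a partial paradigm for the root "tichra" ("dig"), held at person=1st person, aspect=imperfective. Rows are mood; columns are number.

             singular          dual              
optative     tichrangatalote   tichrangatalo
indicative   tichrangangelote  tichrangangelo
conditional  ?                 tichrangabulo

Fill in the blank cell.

tichrangabulote

Attach person 1st person -nga (after vowel 'a') → tichranga.
Attach mood conditional -bu → tichrangabu.
Attach aspect imperfective -lo → tichrangabulo.
Attach number singular -te → tichrangabulote.
Vowel deletion: no change.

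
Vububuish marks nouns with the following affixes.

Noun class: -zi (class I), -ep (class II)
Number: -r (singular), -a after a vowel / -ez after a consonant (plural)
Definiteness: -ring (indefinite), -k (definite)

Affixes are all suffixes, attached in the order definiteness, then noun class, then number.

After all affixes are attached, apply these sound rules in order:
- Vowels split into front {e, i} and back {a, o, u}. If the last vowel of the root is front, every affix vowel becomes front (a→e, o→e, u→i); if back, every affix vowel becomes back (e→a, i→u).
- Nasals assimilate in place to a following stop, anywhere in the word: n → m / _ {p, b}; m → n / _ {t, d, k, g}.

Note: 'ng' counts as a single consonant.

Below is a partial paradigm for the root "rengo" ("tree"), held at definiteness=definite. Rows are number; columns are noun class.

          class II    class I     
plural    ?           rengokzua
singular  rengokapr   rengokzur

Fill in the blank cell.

rengokapaz

Attach definiteness definite -k → rengok.
Attach noun class class II -ep → rengokep.
Attach number plural -ez (after consonant 'p') → rengokepez.
Apply vowel harmony: rengokepez → rengokapaz.
Nasal assimilation: no change.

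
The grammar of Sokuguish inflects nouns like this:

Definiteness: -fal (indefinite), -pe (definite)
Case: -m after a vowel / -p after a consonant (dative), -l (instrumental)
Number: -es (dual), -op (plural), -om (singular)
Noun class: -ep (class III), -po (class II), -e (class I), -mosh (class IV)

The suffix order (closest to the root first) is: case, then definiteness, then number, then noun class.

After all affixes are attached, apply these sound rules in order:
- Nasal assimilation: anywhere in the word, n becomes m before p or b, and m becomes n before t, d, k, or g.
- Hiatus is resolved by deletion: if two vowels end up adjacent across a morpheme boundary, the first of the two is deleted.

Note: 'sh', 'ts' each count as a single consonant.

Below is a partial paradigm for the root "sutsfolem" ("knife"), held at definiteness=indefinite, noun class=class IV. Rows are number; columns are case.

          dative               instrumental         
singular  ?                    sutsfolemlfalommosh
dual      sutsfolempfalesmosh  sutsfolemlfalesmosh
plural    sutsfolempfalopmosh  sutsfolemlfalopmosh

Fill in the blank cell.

sutsfolempfalommosh

Attach case dative -p (after consonant 'm') → sutsfolemp.
Attach definiteness indefinite -fal → sutsfolempfal.
Attach number singular -om → sutsfolempfalom.
Attach noun class class IV -mosh → sutsfolempfalommosh.
Nasal assimilation: no change.
Vowel deletion: no change.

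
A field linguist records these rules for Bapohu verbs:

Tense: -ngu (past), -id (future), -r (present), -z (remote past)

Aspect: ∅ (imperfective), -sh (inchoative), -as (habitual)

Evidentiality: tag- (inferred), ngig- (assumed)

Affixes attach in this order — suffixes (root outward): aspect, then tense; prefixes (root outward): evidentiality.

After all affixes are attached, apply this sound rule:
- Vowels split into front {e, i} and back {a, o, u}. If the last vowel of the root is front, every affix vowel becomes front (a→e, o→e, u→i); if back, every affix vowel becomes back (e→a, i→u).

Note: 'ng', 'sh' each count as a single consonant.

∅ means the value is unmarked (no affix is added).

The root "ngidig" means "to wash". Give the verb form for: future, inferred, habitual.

Attach aspect habitual -as → ngidigas.
Attach tense future -id → ngidigasid.
Attach evidentiality inferred tag- → tagngidigasid.
Apply vowel harmony: tagngidigasid → tegngidigesid.

tegngidigesid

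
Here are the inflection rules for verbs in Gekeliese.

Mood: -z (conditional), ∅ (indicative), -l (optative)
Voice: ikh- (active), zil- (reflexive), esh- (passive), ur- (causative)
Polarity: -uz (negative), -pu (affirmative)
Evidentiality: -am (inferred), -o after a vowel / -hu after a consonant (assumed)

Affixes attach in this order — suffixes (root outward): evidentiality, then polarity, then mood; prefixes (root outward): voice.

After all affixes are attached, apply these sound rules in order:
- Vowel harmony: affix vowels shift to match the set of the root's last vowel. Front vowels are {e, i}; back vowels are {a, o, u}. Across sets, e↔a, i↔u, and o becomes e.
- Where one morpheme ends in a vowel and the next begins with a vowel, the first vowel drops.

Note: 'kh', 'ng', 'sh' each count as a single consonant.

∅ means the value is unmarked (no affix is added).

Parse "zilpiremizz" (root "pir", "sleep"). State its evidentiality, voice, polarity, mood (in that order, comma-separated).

inferred, reflexive, negative, conditional

Segment: zil-pir-am-uz-z.
evidentiality: -am → inferred.
voice: zil- → reflexive.
polarity: -uz → negative.
mood: -z → conditional.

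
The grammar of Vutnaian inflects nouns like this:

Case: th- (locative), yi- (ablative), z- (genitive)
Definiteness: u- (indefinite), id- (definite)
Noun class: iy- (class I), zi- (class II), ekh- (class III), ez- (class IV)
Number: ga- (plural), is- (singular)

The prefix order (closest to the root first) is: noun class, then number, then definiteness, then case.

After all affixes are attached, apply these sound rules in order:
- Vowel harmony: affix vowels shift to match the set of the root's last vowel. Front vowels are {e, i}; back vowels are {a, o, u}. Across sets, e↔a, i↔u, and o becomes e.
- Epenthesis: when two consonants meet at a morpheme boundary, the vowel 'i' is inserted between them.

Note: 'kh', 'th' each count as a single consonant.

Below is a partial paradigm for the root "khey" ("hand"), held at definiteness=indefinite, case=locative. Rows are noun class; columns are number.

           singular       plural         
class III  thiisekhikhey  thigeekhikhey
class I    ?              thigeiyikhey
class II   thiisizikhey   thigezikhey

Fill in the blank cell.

Attach noun class class I iy- → iykhey.
Attach number singular is- → isiykhey.
Attach definiteness indefinite u- → uisiykhey.
Attach case locative th- → thuisiykhey.
Apply vowel harmony: thuisiykhey → thiisiykhey.
Apply epenthesis: thiisiykhey → thiisiyikhey.

thiisiyikhey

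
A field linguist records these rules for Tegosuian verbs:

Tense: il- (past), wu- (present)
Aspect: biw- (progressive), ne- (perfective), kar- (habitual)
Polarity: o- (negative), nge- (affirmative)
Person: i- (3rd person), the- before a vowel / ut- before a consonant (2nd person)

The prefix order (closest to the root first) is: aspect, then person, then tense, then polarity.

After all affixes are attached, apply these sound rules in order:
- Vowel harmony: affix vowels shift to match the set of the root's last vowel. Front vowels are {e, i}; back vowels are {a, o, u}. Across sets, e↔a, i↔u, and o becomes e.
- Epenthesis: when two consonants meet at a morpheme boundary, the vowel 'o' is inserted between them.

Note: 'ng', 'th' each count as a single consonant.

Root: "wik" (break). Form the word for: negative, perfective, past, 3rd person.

eilinewik

Attach aspect perfective ne- → newik.
Attach person 3rd person i- → inewik.
Attach tense past il- → ilinewik.
Attach polarity negative o- → oilinewik.
Apply vowel harmony: oilinewik → eilinewik.
Epenthesis: no change.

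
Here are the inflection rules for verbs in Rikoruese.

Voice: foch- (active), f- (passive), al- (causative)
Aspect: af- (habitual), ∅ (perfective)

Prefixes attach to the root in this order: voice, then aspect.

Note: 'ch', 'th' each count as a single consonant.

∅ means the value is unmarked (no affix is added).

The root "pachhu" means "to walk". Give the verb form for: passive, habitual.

affpachhu

Attach voice passive f- → fpachhu.
Attach aspect habitual af- → affpachhu.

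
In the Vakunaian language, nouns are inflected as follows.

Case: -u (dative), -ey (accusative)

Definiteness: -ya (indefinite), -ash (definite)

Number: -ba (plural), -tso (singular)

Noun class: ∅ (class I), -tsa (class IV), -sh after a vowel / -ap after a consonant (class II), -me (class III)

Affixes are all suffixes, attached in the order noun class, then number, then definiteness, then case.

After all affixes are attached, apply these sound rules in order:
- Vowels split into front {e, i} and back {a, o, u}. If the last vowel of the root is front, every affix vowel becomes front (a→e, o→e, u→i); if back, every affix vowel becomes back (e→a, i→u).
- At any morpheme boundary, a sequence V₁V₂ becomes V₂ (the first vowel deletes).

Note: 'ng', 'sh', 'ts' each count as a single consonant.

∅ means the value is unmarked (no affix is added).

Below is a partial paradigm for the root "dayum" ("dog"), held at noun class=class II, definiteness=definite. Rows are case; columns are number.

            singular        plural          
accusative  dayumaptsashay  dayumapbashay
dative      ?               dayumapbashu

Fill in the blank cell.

Attach noun class class II -ap (after consonant 'm') → dayumap.
Attach number singular -tso → dayumaptso.
Attach definiteness definite -ash → dayumaptsoash.
Attach case dative -u → dayumaptsoashu.
Vowel harmony: no change.
Apply vowel deletion: dayumaptsoashu → dayumaptsashu.

dayumaptsashu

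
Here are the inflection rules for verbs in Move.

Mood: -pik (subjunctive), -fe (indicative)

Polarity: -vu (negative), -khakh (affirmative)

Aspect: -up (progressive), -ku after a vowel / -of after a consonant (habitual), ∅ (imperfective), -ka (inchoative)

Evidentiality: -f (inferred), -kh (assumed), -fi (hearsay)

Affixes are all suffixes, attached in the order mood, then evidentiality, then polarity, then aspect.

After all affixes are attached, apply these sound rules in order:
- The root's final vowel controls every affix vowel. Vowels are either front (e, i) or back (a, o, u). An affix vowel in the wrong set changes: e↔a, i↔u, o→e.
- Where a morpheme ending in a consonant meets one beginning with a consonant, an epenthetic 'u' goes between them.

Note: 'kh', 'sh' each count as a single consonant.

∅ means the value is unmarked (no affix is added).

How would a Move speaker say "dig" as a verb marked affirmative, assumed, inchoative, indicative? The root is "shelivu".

Attach mood indicative -fe → shelivufe.
Attach evidentiality assumed -kh → shelivufekh.
Attach polarity affirmative -khakh → shelivufekhkhakh.
Attach aspect inchoative -ka → shelivufekhkhakhka.
Apply vowel harmony: shelivufekhkhakhka → shelivufakhkhakhka.
Apply epenthesis: shelivufakhkhakhka → shelivufakhukhakhuka.

shelivufakhukhakhuka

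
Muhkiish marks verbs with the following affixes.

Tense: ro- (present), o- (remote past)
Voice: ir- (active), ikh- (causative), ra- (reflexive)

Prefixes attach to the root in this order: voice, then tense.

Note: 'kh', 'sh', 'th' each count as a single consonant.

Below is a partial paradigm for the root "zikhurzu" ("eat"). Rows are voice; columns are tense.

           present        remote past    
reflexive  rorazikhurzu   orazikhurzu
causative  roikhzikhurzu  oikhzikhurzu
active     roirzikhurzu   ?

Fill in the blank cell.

oirzikhurzu

Attach voice active ir- → irzikhurzu.
Attach tense remote past o- → oirzikhurzu.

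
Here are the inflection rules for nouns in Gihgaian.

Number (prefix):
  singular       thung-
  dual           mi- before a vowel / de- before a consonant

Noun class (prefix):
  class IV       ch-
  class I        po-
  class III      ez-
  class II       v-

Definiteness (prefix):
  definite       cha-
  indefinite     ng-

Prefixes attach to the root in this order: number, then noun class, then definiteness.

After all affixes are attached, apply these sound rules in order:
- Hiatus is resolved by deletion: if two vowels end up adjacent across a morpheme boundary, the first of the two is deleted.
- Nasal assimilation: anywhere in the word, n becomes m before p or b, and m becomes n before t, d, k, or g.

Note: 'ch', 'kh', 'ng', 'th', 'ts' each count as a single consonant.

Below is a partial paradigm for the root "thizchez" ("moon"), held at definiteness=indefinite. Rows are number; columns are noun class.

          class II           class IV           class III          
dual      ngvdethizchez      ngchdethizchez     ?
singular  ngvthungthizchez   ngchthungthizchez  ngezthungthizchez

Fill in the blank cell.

Attach number dual de- (before consonant 'th') → dethizchez.
Attach noun class class III ez- → ezdethizchez.
Attach definiteness indefinite ng- → ngezdethizchez.
Vowel deletion: no change.
Nasal assimilation: no change.

ngezdethizchez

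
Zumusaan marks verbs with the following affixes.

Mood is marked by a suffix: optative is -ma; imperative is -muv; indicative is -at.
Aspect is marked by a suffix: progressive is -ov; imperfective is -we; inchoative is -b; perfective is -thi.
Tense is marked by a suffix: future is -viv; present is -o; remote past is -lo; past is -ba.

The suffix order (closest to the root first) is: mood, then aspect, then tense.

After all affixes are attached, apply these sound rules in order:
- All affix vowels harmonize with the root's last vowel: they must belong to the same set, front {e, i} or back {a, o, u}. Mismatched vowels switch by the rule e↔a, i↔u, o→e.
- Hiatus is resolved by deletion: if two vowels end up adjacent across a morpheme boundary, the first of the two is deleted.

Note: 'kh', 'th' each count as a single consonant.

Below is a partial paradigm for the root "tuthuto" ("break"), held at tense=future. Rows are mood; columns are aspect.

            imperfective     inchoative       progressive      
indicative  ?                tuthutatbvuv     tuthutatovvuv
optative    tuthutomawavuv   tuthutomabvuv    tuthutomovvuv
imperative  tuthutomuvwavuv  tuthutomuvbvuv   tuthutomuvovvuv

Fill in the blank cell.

tuthutatwavuv

Attach mood indicative -at → tuthutoat.
Attach aspect imperfective -we → tuthutoatwe.
Attach tense future -viv → tuthutoatweviv.
Apply vowel harmony: tuthutoatweviv → tuthutoatwavuv.
Apply vowel deletion: tuthutoatwavuv → tuthutatwavuv.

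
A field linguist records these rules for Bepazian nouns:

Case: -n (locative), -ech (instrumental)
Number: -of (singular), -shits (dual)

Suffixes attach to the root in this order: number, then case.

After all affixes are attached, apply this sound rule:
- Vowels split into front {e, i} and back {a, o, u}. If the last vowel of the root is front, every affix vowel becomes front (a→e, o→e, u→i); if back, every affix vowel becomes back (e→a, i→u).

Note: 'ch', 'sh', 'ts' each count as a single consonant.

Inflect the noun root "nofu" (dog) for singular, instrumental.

Attach number singular -of → nofuof.
Attach case instrumental -ech → nofuofech.
Apply vowel harmony: nofuofech → nofuofach.

nofuofach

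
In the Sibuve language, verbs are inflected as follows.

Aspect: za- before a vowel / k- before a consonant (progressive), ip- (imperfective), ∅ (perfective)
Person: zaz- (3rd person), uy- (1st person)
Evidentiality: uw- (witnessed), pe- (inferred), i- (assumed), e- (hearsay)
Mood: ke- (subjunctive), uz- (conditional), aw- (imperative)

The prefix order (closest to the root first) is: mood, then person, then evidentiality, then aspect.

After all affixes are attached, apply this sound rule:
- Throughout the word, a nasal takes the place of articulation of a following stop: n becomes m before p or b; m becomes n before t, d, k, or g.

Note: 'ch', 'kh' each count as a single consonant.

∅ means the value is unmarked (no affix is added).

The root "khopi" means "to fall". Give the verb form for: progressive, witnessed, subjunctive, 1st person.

Attach mood subjunctive ke- → kekhopi.
Attach person 1st person uy- → uykekhopi.
Attach evidentiality witnessed uw- → uwuykekhopi.
Attach aspect progressive za- (before vowel 'u') → zauwuykekhopi.
Nasal assimilation: no change.

zauwuykekhopi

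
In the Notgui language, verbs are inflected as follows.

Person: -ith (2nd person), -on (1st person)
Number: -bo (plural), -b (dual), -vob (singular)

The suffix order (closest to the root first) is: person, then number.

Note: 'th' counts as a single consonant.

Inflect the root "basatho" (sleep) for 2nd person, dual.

Attach person 2nd person -ith → basathoith.
Attach number dual -b → basathoithb.

basathoithb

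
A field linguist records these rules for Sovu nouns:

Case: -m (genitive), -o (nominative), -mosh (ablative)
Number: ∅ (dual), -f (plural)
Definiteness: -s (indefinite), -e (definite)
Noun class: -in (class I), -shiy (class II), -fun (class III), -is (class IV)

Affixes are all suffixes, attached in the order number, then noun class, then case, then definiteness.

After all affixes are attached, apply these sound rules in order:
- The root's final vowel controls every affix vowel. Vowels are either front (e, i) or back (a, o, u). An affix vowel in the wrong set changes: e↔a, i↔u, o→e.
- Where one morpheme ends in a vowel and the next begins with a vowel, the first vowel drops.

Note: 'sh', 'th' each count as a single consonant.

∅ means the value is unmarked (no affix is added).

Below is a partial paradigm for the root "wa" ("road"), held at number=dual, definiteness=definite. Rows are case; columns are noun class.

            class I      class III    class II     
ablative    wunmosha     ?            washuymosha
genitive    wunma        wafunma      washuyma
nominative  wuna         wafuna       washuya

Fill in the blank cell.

wafunmosha

number = dual: zero marking, form stays wa.
Attach noun class class III -fun → wafun.
Attach case ablative -mosh → wafunmosh.
Attach definiteness definite -e → wafunmoshe.
Apply vowel harmony: wafunmoshe → wafunmosha.
Vowel deletion: no change.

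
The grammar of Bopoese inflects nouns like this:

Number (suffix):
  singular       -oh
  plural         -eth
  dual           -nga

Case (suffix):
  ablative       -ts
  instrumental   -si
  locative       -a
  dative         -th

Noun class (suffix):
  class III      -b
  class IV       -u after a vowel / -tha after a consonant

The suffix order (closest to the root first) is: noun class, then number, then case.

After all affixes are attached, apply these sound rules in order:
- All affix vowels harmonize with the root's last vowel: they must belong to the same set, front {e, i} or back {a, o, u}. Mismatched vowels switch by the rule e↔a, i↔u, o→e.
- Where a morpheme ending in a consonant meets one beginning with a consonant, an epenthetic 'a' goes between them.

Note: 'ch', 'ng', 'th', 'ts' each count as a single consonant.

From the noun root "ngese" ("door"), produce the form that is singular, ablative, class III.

Attach noun class class III -b → ngeseb.
Attach number singular -oh → ngeseboh.
Attach case ablative -ts → ngesebohts.
Apply vowel harmony: ngesebohts → ngesebehts.
Apply epenthesis: ngesebehts → ngesebehats.

ngesebehats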